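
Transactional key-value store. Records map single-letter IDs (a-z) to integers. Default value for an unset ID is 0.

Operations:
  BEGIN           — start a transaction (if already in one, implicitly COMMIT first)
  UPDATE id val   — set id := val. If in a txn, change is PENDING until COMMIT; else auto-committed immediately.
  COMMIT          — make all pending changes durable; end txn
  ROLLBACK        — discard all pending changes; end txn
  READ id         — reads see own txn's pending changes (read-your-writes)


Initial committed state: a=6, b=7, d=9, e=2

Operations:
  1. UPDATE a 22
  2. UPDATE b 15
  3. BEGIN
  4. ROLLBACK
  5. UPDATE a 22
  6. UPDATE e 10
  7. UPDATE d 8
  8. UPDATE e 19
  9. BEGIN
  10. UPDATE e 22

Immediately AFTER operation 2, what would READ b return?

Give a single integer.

Answer: 15

Derivation:
Initial committed: {a=6, b=7, d=9, e=2}
Op 1: UPDATE a=22 (auto-commit; committed a=22)
Op 2: UPDATE b=15 (auto-commit; committed b=15)
After op 2: visible(b) = 15 (pending={}, committed={a=22, b=15, d=9, e=2})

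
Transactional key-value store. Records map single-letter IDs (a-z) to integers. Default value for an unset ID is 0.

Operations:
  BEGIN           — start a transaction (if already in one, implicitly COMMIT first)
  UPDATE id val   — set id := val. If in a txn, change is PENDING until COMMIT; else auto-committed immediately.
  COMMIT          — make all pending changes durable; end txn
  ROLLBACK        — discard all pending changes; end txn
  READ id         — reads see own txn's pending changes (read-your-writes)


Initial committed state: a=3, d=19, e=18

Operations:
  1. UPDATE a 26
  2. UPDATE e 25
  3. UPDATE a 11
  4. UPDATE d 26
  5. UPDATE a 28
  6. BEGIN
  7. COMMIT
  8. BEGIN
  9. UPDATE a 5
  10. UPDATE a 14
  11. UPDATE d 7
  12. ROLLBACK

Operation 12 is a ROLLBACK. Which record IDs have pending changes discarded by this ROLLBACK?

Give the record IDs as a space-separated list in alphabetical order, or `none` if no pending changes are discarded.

Answer: a d

Derivation:
Initial committed: {a=3, d=19, e=18}
Op 1: UPDATE a=26 (auto-commit; committed a=26)
Op 2: UPDATE e=25 (auto-commit; committed e=25)
Op 3: UPDATE a=11 (auto-commit; committed a=11)
Op 4: UPDATE d=26 (auto-commit; committed d=26)
Op 5: UPDATE a=28 (auto-commit; committed a=28)
Op 6: BEGIN: in_txn=True, pending={}
Op 7: COMMIT: merged [] into committed; committed now {a=28, d=26, e=25}
Op 8: BEGIN: in_txn=True, pending={}
Op 9: UPDATE a=5 (pending; pending now {a=5})
Op 10: UPDATE a=14 (pending; pending now {a=14})
Op 11: UPDATE d=7 (pending; pending now {a=14, d=7})
Op 12: ROLLBACK: discarded pending ['a', 'd']; in_txn=False
ROLLBACK at op 12 discards: ['a', 'd']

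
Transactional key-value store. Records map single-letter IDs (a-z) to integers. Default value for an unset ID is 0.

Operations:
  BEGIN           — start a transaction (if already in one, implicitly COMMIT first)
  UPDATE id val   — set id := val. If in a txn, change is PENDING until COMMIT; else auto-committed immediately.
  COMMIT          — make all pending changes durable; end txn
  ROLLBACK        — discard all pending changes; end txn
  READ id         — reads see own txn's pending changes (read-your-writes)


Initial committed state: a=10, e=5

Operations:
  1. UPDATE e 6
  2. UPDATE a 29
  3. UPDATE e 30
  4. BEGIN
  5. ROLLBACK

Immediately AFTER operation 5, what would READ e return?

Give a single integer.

Answer: 30

Derivation:
Initial committed: {a=10, e=5}
Op 1: UPDATE e=6 (auto-commit; committed e=6)
Op 2: UPDATE a=29 (auto-commit; committed a=29)
Op 3: UPDATE e=30 (auto-commit; committed e=30)
Op 4: BEGIN: in_txn=True, pending={}
Op 5: ROLLBACK: discarded pending []; in_txn=False
After op 5: visible(e) = 30 (pending={}, committed={a=29, e=30})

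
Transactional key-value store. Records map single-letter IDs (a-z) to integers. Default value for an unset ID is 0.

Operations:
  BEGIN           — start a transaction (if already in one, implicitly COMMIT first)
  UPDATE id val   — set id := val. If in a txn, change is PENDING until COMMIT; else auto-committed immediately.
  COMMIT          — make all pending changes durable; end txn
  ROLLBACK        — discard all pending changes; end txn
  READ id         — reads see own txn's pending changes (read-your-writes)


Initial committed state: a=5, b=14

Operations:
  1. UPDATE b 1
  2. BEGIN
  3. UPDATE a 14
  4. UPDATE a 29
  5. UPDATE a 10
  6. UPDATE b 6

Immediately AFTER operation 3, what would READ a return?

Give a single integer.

Initial committed: {a=5, b=14}
Op 1: UPDATE b=1 (auto-commit; committed b=1)
Op 2: BEGIN: in_txn=True, pending={}
Op 3: UPDATE a=14 (pending; pending now {a=14})
After op 3: visible(a) = 14 (pending={a=14}, committed={a=5, b=1})

Answer: 14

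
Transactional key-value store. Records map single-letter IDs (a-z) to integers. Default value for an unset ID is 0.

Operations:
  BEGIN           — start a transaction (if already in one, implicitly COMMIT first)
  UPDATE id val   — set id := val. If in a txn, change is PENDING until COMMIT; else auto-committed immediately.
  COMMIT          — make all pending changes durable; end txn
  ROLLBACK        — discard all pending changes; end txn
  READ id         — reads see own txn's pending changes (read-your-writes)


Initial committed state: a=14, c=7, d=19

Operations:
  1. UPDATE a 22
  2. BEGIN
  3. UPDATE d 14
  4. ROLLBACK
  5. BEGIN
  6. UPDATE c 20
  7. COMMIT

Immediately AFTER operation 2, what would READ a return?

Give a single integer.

Initial committed: {a=14, c=7, d=19}
Op 1: UPDATE a=22 (auto-commit; committed a=22)
Op 2: BEGIN: in_txn=True, pending={}
After op 2: visible(a) = 22 (pending={}, committed={a=22, c=7, d=19})

Answer: 22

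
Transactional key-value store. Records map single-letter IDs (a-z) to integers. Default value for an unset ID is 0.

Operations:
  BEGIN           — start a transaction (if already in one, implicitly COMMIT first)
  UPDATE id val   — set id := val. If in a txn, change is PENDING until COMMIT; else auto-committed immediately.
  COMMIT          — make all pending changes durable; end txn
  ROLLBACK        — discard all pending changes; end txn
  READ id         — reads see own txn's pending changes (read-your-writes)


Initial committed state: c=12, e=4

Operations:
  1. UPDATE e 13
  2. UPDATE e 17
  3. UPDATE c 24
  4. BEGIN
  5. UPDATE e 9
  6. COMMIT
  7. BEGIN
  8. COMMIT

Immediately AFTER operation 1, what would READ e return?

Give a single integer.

Initial committed: {c=12, e=4}
Op 1: UPDATE e=13 (auto-commit; committed e=13)
After op 1: visible(e) = 13 (pending={}, committed={c=12, e=13})

Answer: 13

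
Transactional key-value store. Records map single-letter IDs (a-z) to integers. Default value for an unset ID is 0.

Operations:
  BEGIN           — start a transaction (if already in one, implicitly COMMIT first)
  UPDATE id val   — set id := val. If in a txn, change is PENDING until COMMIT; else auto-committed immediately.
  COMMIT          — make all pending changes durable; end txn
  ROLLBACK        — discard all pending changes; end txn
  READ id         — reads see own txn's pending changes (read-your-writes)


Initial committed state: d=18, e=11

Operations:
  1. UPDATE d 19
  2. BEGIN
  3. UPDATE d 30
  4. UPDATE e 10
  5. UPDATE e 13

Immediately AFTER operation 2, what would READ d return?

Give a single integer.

Initial committed: {d=18, e=11}
Op 1: UPDATE d=19 (auto-commit; committed d=19)
Op 2: BEGIN: in_txn=True, pending={}
After op 2: visible(d) = 19 (pending={}, committed={d=19, e=11})

Answer: 19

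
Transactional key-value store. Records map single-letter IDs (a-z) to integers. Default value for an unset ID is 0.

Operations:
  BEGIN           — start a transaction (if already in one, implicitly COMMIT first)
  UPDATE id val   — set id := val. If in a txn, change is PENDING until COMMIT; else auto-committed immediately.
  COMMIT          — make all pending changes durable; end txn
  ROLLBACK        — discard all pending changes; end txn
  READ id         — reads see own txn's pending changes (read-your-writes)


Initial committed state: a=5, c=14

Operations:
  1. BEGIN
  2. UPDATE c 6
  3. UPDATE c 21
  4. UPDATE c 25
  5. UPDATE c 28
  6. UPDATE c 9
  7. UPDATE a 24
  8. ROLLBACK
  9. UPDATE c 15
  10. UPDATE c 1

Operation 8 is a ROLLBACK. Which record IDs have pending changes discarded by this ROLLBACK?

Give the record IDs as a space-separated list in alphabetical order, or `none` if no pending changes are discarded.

Initial committed: {a=5, c=14}
Op 1: BEGIN: in_txn=True, pending={}
Op 2: UPDATE c=6 (pending; pending now {c=6})
Op 3: UPDATE c=21 (pending; pending now {c=21})
Op 4: UPDATE c=25 (pending; pending now {c=25})
Op 5: UPDATE c=28 (pending; pending now {c=28})
Op 6: UPDATE c=9 (pending; pending now {c=9})
Op 7: UPDATE a=24 (pending; pending now {a=24, c=9})
Op 8: ROLLBACK: discarded pending ['a', 'c']; in_txn=False
Op 9: UPDATE c=15 (auto-commit; committed c=15)
Op 10: UPDATE c=1 (auto-commit; committed c=1)
ROLLBACK at op 8 discards: ['a', 'c']

Answer: a c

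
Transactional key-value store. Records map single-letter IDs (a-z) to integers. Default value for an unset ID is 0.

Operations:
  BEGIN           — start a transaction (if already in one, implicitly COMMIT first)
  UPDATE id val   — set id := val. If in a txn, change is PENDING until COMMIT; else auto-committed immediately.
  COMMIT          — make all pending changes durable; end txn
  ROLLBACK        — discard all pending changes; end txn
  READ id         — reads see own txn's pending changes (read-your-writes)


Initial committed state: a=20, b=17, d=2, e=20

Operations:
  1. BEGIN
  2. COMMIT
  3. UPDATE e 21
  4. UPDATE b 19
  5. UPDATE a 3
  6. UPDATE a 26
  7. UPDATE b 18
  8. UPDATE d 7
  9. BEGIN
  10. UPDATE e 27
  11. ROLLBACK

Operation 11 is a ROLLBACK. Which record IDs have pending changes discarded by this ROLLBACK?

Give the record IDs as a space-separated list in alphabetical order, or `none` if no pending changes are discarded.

Initial committed: {a=20, b=17, d=2, e=20}
Op 1: BEGIN: in_txn=True, pending={}
Op 2: COMMIT: merged [] into committed; committed now {a=20, b=17, d=2, e=20}
Op 3: UPDATE e=21 (auto-commit; committed e=21)
Op 4: UPDATE b=19 (auto-commit; committed b=19)
Op 5: UPDATE a=3 (auto-commit; committed a=3)
Op 6: UPDATE a=26 (auto-commit; committed a=26)
Op 7: UPDATE b=18 (auto-commit; committed b=18)
Op 8: UPDATE d=7 (auto-commit; committed d=7)
Op 9: BEGIN: in_txn=True, pending={}
Op 10: UPDATE e=27 (pending; pending now {e=27})
Op 11: ROLLBACK: discarded pending ['e']; in_txn=False
ROLLBACK at op 11 discards: ['e']

Answer: e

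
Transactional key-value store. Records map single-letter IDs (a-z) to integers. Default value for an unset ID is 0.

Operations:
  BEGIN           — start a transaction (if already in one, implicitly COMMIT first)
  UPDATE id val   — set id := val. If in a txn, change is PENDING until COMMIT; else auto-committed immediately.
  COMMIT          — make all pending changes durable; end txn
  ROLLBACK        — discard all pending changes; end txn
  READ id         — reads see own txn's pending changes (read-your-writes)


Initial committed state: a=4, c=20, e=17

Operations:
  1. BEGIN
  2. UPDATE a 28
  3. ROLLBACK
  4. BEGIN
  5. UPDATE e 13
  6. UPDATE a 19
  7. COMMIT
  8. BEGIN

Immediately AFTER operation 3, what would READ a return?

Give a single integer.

Initial committed: {a=4, c=20, e=17}
Op 1: BEGIN: in_txn=True, pending={}
Op 2: UPDATE a=28 (pending; pending now {a=28})
Op 3: ROLLBACK: discarded pending ['a']; in_txn=False
After op 3: visible(a) = 4 (pending={}, committed={a=4, c=20, e=17})

Answer: 4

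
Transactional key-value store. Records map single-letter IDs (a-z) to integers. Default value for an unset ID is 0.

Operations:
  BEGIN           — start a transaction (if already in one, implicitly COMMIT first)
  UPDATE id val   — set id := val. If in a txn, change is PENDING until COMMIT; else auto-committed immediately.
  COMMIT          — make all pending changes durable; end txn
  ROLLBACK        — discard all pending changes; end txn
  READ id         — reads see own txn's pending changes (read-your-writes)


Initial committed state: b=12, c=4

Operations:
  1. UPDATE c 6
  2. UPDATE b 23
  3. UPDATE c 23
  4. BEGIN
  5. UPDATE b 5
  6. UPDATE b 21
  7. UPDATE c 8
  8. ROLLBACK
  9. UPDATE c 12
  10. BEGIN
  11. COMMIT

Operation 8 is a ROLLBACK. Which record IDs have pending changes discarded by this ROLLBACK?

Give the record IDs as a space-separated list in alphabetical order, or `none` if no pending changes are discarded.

Answer: b c

Derivation:
Initial committed: {b=12, c=4}
Op 1: UPDATE c=6 (auto-commit; committed c=6)
Op 2: UPDATE b=23 (auto-commit; committed b=23)
Op 3: UPDATE c=23 (auto-commit; committed c=23)
Op 4: BEGIN: in_txn=True, pending={}
Op 5: UPDATE b=5 (pending; pending now {b=5})
Op 6: UPDATE b=21 (pending; pending now {b=21})
Op 7: UPDATE c=8 (pending; pending now {b=21, c=8})
Op 8: ROLLBACK: discarded pending ['b', 'c']; in_txn=False
Op 9: UPDATE c=12 (auto-commit; committed c=12)
Op 10: BEGIN: in_txn=True, pending={}
Op 11: COMMIT: merged [] into committed; committed now {b=23, c=12}
ROLLBACK at op 8 discards: ['b', 'c']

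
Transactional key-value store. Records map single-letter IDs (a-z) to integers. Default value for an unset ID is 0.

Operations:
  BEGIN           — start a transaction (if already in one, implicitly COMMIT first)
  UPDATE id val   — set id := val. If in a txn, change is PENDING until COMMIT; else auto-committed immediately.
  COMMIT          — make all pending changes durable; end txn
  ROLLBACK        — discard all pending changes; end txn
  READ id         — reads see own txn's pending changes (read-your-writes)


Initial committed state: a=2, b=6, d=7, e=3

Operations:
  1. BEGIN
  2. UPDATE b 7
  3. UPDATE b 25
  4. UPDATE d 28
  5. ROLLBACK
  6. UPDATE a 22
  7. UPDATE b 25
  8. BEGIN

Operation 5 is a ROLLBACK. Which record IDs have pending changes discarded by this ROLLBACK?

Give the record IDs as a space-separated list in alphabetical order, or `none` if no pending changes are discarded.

Initial committed: {a=2, b=6, d=7, e=3}
Op 1: BEGIN: in_txn=True, pending={}
Op 2: UPDATE b=7 (pending; pending now {b=7})
Op 3: UPDATE b=25 (pending; pending now {b=25})
Op 4: UPDATE d=28 (pending; pending now {b=25, d=28})
Op 5: ROLLBACK: discarded pending ['b', 'd']; in_txn=False
Op 6: UPDATE a=22 (auto-commit; committed a=22)
Op 7: UPDATE b=25 (auto-commit; committed b=25)
Op 8: BEGIN: in_txn=True, pending={}
ROLLBACK at op 5 discards: ['b', 'd']

Answer: b d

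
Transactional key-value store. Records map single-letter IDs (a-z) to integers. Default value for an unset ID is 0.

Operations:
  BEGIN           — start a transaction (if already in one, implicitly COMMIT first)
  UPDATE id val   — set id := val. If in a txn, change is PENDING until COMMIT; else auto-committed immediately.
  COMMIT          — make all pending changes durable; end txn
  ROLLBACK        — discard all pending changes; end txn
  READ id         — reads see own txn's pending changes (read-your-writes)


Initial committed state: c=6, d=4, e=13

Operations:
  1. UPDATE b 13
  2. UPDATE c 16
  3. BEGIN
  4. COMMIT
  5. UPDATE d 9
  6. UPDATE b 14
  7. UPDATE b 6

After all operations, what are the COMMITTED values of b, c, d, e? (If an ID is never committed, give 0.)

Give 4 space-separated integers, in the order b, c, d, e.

Answer: 6 16 9 13

Derivation:
Initial committed: {c=6, d=4, e=13}
Op 1: UPDATE b=13 (auto-commit; committed b=13)
Op 2: UPDATE c=16 (auto-commit; committed c=16)
Op 3: BEGIN: in_txn=True, pending={}
Op 4: COMMIT: merged [] into committed; committed now {b=13, c=16, d=4, e=13}
Op 5: UPDATE d=9 (auto-commit; committed d=9)
Op 6: UPDATE b=14 (auto-commit; committed b=14)
Op 7: UPDATE b=6 (auto-commit; committed b=6)
Final committed: {b=6, c=16, d=9, e=13}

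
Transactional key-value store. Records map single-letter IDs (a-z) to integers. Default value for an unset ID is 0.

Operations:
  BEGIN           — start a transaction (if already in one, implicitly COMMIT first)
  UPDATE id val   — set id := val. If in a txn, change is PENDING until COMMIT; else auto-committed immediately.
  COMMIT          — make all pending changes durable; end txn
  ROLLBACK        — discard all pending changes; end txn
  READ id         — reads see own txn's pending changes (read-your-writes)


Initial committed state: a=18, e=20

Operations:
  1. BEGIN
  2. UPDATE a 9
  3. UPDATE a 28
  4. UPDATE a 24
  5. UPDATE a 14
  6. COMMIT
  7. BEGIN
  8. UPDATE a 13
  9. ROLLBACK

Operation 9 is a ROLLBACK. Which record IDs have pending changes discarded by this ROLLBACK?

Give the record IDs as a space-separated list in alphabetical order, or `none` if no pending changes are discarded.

Answer: a

Derivation:
Initial committed: {a=18, e=20}
Op 1: BEGIN: in_txn=True, pending={}
Op 2: UPDATE a=9 (pending; pending now {a=9})
Op 3: UPDATE a=28 (pending; pending now {a=28})
Op 4: UPDATE a=24 (pending; pending now {a=24})
Op 5: UPDATE a=14 (pending; pending now {a=14})
Op 6: COMMIT: merged ['a'] into committed; committed now {a=14, e=20}
Op 7: BEGIN: in_txn=True, pending={}
Op 8: UPDATE a=13 (pending; pending now {a=13})
Op 9: ROLLBACK: discarded pending ['a']; in_txn=False
ROLLBACK at op 9 discards: ['a']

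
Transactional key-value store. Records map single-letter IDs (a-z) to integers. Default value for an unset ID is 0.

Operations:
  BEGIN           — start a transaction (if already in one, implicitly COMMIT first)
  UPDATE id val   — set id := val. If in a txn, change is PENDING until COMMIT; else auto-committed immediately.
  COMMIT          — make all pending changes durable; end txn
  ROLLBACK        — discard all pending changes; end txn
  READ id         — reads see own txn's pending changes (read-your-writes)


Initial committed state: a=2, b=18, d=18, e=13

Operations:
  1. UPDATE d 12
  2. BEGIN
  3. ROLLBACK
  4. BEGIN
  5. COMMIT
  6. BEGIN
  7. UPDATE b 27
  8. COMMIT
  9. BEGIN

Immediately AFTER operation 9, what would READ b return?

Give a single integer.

Initial committed: {a=2, b=18, d=18, e=13}
Op 1: UPDATE d=12 (auto-commit; committed d=12)
Op 2: BEGIN: in_txn=True, pending={}
Op 3: ROLLBACK: discarded pending []; in_txn=False
Op 4: BEGIN: in_txn=True, pending={}
Op 5: COMMIT: merged [] into committed; committed now {a=2, b=18, d=12, e=13}
Op 6: BEGIN: in_txn=True, pending={}
Op 7: UPDATE b=27 (pending; pending now {b=27})
Op 8: COMMIT: merged ['b'] into committed; committed now {a=2, b=27, d=12, e=13}
Op 9: BEGIN: in_txn=True, pending={}
After op 9: visible(b) = 27 (pending={}, committed={a=2, b=27, d=12, e=13})

Answer: 27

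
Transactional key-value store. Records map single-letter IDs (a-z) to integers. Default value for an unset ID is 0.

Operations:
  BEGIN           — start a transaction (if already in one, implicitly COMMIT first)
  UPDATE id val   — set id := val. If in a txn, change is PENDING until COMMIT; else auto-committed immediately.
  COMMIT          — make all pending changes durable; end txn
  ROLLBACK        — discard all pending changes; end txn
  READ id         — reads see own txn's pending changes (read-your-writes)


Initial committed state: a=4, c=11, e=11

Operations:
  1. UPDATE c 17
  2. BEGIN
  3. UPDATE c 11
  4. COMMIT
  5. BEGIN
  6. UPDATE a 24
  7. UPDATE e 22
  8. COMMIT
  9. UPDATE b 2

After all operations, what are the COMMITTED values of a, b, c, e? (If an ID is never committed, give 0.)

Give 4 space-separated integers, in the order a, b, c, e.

Answer: 24 2 11 22

Derivation:
Initial committed: {a=4, c=11, e=11}
Op 1: UPDATE c=17 (auto-commit; committed c=17)
Op 2: BEGIN: in_txn=True, pending={}
Op 3: UPDATE c=11 (pending; pending now {c=11})
Op 4: COMMIT: merged ['c'] into committed; committed now {a=4, c=11, e=11}
Op 5: BEGIN: in_txn=True, pending={}
Op 6: UPDATE a=24 (pending; pending now {a=24})
Op 7: UPDATE e=22 (pending; pending now {a=24, e=22})
Op 8: COMMIT: merged ['a', 'e'] into committed; committed now {a=24, c=11, e=22}
Op 9: UPDATE b=2 (auto-commit; committed b=2)
Final committed: {a=24, b=2, c=11, e=22}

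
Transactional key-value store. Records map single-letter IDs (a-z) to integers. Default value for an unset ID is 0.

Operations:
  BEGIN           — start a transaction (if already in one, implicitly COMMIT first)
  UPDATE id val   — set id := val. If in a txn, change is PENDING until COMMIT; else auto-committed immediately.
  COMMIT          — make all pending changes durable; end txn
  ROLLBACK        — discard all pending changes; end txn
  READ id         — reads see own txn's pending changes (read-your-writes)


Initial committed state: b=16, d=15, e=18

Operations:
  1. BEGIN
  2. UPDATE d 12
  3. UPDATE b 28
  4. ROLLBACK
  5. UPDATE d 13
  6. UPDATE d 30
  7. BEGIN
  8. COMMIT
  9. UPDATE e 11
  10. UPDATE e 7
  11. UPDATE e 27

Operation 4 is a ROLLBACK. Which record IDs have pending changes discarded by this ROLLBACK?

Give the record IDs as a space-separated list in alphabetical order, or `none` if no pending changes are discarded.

Answer: b d

Derivation:
Initial committed: {b=16, d=15, e=18}
Op 1: BEGIN: in_txn=True, pending={}
Op 2: UPDATE d=12 (pending; pending now {d=12})
Op 3: UPDATE b=28 (pending; pending now {b=28, d=12})
Op 4: ROLLBACK: discarded pending ['b', 'd']; in_txn=False
Op 5: UPDATE d=13 (auto-commit; committed d=13)
Op 6: UPDATE d=30 (auto-commit; committed d=30)
Op 7: BEGIN: in_txn=True, pending={}
Op 8: COMMIT: merged [] into committed; committed now {b=16, d=30, e=18}
Op 9: UPDATE e=11 (auto-commit; committed e=11)
Op 10: UPDATE e=7 (auto-commit; committed e=7)
Op 11: UPDATE e=27 (auto-commit; committed e=27)
ROLLBACK at op 4 discards: ['b', 'd']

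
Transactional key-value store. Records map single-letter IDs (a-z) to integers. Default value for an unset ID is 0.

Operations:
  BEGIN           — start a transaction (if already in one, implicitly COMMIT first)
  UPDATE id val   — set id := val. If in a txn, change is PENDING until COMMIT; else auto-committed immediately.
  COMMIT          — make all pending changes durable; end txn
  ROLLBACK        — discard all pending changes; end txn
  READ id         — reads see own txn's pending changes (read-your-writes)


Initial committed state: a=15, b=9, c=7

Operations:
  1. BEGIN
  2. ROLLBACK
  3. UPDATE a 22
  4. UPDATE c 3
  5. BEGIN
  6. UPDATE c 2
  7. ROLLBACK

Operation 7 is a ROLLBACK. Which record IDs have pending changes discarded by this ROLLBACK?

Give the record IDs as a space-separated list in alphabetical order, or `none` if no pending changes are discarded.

Initial committed: {a=15, b=9, c=7}
Op 1: BEGIN: in_txn=True, pending={}
Op 2: ROLLBACK: discarded pending []; in_txn=False
Op 3: UPDATE a=22 (auto-commit; committed a=22)
Op 4: UPDATE c=3 (auto-commit; committed c=3)
Op 5: BEGIN: in_txn=True, pending={}
Op 6: UPDATE c=2 (pending; pending now {c=2})
Op 7: ROLLBACK: discarded pending ['c']; in_txn=False
ROLLBACK at op 7 discards: ['c']

Answer: c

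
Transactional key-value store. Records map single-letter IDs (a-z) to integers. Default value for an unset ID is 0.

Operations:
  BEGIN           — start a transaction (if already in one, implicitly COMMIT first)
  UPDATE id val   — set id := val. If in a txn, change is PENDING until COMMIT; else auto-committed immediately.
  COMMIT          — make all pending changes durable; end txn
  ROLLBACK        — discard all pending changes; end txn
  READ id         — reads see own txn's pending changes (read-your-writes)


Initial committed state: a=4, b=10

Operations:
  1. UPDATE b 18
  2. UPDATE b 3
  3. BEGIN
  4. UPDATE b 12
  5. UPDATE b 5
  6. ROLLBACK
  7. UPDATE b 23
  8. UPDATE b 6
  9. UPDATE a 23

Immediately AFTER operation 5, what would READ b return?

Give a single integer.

Answer: 5

Derivation:
Initial committed: {a=4, b=10}
Op 1: UPDATE b=18 (auto-commit; committed b=18)
Op 2: UPDATE b=3 (auto-commit; committed b=3)
Op 3: BEGIN: in_txn=True, pending={}
Op 4: UPDATE b=12 (pending; pending now {b=12})
Op 5: UPDATE b=5 (pending; pending now {b=5})
After op 5: visible(b) = 5 (pending={b=5}, committed={a=4, b=3})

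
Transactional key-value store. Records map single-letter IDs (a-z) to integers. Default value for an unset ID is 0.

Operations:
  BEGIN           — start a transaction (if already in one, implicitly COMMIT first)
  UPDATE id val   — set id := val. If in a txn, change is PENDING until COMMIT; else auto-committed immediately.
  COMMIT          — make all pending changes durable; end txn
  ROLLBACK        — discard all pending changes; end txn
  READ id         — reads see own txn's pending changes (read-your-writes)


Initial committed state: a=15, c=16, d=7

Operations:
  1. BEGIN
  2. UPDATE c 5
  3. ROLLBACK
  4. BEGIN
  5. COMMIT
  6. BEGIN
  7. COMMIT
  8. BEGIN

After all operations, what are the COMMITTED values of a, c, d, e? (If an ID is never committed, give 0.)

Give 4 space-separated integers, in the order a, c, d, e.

Initial committed: {a=15, c=16, d=7}
Op 1: BEGIN: in_txn=True, pending={}
Op 2: UPDATE c=5 (pending; pending now {c=5})
Op 3: ROLLBACK: discarded pending ['c']; in_txn=False
Op 4: BEGIN: in_txn=True, pending={}
Op 5: COMMIT: merged [] into committed; committed now {a=15, c=16, d=7}
Op 6: BEGIN: in_txn=True, pending={}
Op 7: COMMIT: merged [] into committed; committed now {a=15, c=16, d=7}
Op 8: BEGIN: in_txn=True, pending={}
Final committed: {a=15, c=16, d=7}

Answer: 15 16 7 0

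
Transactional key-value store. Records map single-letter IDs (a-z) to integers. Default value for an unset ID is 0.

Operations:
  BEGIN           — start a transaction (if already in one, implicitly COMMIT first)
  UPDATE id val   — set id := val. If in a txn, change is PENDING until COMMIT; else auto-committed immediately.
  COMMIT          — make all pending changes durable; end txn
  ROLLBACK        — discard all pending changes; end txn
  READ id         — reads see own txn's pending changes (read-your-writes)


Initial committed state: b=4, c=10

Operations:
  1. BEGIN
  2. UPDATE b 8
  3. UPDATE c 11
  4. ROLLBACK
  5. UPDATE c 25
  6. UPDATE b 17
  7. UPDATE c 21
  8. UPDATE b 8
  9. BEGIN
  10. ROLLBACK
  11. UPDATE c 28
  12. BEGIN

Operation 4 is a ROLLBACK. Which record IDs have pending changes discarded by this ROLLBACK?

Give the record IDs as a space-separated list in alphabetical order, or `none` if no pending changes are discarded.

Answer: b c

Derivation:
Initial committed: {b=4, c=10}
Op 1: BEGIN: in_txn=True, pending={}
Op 2: UPDATE b=8 (pending; pending now {b=8})
Op 3: UPDATE c=11 (pending; pending now {b=8, c=11})
Op 4: ROLLBACK: discarded pending ['b', 'c']; in_txn=False
Op 5: UPDATE c=25 (auto-commit; committed c=25)
Op 6: UPDATE b=17 (auto-commit; committed b=17)
Op 7: UPDATE c=21 (auto-commit; committed c=21)
Op 8: UPDATE b=8 (auto-commit; committed b=8)
Op 9: BEGIN: in_txn=True, pending={}
Op 10: ROLLBACK: discarded pending []; in_txn=False
Op 11: UPDATE c=28 (auto-commit; committed c=28)
Op 12: BEGIN: in_txn=True, pending={}
ROLLBACK at op 4 discards: ['b', 'c']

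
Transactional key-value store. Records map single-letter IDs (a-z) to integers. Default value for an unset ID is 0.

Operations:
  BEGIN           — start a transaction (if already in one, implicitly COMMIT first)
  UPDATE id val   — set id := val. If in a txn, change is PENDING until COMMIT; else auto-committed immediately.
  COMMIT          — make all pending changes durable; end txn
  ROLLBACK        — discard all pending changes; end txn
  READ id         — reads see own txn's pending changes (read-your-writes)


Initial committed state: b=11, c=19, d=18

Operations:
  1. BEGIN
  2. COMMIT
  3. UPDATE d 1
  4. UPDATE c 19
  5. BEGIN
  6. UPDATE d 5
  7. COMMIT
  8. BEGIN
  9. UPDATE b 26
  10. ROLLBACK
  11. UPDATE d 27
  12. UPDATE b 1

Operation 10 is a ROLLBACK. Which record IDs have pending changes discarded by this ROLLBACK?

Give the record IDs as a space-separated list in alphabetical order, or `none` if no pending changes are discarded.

Initial committed: {b=11, c=19, d=18}
Op 1: BEGIN: in_txn=True, pending={}
Op 2: COMMIT: merged [] into committed; committed now {b=11, c=19, d=18}
Op 3: UPDATE d=1 (auto-commit; committed d=1)
Op 4: UPDATE c=19 (auto-commit; committed c=19)
Op 5: BEGIN: in_txn=True, pending={}
Op 6: UPDATE d=5 (pending; pending now {d=5})
Op 7: COMMIT: merged ['d'] into committed; committed now {b=11, c=19, d=5}
Op 8: BEGIN: in_txn=True, pending={}
Op 9: UPDATE b=26 (pending; pending now {b=26})
Op 10: ROLLBACK: discarded pending ['b']; in_txn=False
Op 11: UPDATE d=27 (auto-commit; committed d=27)
Op 12: UPDATE b=1 (auto-commit; committed b=1)
ROLLBACK at op 10 discards: ['b']

Answer: b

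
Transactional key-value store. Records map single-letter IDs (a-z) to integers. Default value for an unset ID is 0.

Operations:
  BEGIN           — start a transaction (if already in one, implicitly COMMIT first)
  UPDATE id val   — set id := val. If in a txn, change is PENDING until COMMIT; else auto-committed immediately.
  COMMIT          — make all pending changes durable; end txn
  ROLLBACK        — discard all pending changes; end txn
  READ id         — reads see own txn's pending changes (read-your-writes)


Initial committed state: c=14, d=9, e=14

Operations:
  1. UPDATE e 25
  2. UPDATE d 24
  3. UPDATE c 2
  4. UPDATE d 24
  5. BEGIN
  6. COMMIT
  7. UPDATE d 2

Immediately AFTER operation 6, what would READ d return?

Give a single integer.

Answer: 24

Derivation:
Initial committed: {c=14, d=9, e=14}
Op 1: UPDATE e=25 (auto-commit; committed e=25)
Op 2: UPDATE d=24 (auto-commit; committed d=24)
Op 3: UPDATE c=2 (auto-commit; committed c=2)
Op 4: UPDATE d=24 (auto-commit; committed d=24)
Op 5: BEGIN: in_txn=True, pending={}
Op 6: COMMIT: merged [] into committed; committed now {c=2, d=24, e=25}
After op 6: visible(d) = 24 (pending={}, committed={c=2, d=24, e=25})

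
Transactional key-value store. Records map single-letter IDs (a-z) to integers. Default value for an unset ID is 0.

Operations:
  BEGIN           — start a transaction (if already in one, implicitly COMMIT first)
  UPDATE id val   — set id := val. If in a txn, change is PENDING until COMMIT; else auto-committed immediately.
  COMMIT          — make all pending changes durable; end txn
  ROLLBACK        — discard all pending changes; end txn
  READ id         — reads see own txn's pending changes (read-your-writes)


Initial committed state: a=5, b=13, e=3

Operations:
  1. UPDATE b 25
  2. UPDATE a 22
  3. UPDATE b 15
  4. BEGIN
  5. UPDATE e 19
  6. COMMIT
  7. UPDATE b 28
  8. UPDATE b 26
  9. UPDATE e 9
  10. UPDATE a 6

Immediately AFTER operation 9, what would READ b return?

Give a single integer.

Initial committed: {a=5, b=13, e=3}
Op 1: UPDATE b=25 (auto-commit; committed b=25)
Op 2: UPDATE a=22 (auto-commit; committed a=22)
Op 3: UPDATE b=15 (auto-commit; committed b=15)
Op 4: BEGIN: in_txn=True, pending={}
Op 5: UPDATE e=19 (pending; pending now {e=19})
Op 6: COMMIT: merged ['e'] into committed; committed now {a=22, b=15, e=19}
Op 7: UPDATE b=28 (auto-commit; committed b=28)
Op 8: UPDATE b=26 (auto-commit; committed b=26)
Op 9: UPDATE e=9 (auto-commit; committed e=9)
After op 9: visible(b) = 26 (pending={}, committed={a=22, b=26, e=9})

Answer: 26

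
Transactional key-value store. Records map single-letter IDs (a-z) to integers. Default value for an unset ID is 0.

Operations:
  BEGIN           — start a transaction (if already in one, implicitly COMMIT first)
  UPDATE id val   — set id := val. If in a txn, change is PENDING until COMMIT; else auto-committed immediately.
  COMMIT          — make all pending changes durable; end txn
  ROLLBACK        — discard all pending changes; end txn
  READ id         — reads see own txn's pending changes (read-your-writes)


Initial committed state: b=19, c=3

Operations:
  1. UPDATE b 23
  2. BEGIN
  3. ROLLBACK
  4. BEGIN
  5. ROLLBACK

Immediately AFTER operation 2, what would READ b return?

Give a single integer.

Initial committed: {b=19, c=3}
Op 1: UPDATE b=23 (auto-commit; committed b=23)
Op 2: BEGIN: in_txn=True, pending={}
After op 2: visible(b) = 23 (pending={}, committed={b=23, c=3})

Answer: 23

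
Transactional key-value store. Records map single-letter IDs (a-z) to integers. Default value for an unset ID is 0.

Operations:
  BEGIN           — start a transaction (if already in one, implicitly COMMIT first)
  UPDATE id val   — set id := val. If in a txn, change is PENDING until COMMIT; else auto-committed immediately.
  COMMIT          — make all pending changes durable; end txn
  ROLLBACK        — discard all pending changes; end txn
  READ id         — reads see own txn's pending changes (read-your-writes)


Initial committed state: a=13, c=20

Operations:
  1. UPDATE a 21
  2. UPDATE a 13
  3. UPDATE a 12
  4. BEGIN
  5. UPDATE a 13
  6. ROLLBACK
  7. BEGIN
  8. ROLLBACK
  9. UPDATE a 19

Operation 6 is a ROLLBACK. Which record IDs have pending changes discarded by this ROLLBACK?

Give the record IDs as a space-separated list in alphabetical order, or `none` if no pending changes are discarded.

Initial committed: {a=13, c=20}
Op 1: UPDATE a=21 (auto-commit; committed a=21)
Op 2: UPDATE a=13 (auto-commit; committed a=13)
Op 3: UPDATE a=12 (auto-commit; committed a=12)
Op 4: BEGIN: in_txn=True, pending={}
Op 5: UPDATE a=13 (pending; pending now {a=13})
Op 6: ROLLBACK: discarded pending ['a']; in_txn=False
Op 7: BEGIN: in_txn=True, pending={}
Op 8: ROLLBACK: discarded pending []; in_txn=False
Op 9: UPDATE a=19 (auto-commit; committed a=19)
ROLLBACK at op 6 discards: ['a']

Answer: a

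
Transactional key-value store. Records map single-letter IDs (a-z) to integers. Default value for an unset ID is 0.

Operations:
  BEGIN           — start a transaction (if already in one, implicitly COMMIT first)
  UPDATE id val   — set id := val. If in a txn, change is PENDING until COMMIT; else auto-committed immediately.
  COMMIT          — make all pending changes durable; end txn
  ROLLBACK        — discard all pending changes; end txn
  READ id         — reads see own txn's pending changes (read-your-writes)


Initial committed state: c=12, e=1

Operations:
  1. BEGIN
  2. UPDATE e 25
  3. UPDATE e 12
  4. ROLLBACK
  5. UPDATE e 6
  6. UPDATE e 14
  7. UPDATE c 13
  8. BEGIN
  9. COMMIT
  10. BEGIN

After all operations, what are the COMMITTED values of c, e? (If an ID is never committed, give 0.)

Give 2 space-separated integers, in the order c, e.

Answer: 13 14

Derivation:
Initial committed: {c=12, e=1}
Op 1: BEGIN: in_txn=True, pending={}
Op 2: UPDATE e=25 (pending; pending now {e=25})
Op 3: UPDATE e=12 (pending; pending now {e=12})
Op 4: ROLLBACK: discarded pending ['e']; in_txn=False
Op 5: UPDATE e=6 (auto-commit; committed e=6)
Op 6: UPDATE e=14 (auto-commit; committed e=14)
Op 7: UPDATE c=13 (auto-commit; committed c=13)
Op 8: BEGIN: in_txn=True, pending={}
Op 9: COMMIT: merged [] into committed; committed now {c=13, e=14}
Op 10: BEGIN: in_txn=True, pending={}
Final committed: {c=13, e=14}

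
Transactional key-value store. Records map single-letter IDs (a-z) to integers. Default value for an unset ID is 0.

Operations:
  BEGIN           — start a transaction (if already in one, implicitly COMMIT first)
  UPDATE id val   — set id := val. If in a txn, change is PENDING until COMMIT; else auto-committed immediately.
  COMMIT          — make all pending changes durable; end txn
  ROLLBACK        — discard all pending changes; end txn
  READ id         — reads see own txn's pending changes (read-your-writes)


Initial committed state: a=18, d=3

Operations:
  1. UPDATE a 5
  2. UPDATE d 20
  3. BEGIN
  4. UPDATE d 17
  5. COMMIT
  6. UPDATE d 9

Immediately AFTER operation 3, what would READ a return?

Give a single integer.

Initial committed: {a=18, d=3}
Op 1: UPDATE a=5 (auto-commit; committed a=5)
Op 2: UPDATE d=20 (auto-commit; committed d=20)
Op 3: BEGIN: in_txn=True, pending={}
After op 3: visible(a) = 5 (pending={}, committed={a=5, d=20})

Answer: 5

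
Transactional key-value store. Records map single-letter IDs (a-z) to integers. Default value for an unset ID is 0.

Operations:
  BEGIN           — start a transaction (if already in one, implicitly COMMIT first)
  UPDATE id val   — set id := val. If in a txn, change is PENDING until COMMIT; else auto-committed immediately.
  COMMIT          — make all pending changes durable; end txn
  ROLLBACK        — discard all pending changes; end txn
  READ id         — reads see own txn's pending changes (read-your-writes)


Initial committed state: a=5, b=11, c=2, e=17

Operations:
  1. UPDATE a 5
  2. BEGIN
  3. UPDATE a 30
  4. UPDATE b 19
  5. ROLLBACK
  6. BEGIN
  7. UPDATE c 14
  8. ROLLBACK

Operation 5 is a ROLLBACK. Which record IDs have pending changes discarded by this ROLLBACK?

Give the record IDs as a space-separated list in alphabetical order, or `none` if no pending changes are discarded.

Answer: a b

Derivation:
Initial committed: {a=5, b=11, c=2, e=17}
Op 1: UPDATE a=5 (auto-commit; committed a=5)
Op 2: BEGIN: in_txn=True, pending={}
Op 3: UPDATE a=30 (pending; pending now {a=30})
Op 4: UPDATE b=19 (pending; pending now {a=30, b=19})
Op 5: ROLLBACK: discarded pending ['a', 'b']; in_txn=False
Op 6: BEGIN: in_txn=True, pending={}
Op 7: UPDATE c=14 (pending; pending now {c=14})
Op 8: ROLLBACK: discarded pending ['c']; in_txn=False
ROLLBACK at op 5 discards: ['a', 'b']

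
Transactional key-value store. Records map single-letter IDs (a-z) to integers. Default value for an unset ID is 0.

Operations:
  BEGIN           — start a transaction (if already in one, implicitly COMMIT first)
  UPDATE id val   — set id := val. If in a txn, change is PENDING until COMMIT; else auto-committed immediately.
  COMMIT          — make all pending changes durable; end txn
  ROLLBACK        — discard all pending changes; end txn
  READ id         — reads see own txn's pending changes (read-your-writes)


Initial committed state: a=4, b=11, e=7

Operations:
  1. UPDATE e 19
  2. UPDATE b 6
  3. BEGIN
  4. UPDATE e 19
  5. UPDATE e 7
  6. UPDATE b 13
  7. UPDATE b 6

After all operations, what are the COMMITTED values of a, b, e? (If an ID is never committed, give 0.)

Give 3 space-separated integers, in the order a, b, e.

Initial committed: {a=4, b=11, e=7}
Op 1: UPDATE e=19 (auto-commit; committed e=19)
Op 2: UPDATE b=6 (auto-commit; committed b=6)
Op 3: BEGIN: in_txn=True, pending={}
Op 4: UPDATE e=19 (pending; pending now {e=19})
Op 5: UPDATE e=7 (pending; pending now {e=7})
Op 6: UPDATE b=13 (pending; pending now {b=13, e=7})
Op 7: UPDATE b=6 (pending; pending now {b=6, e=7})
Final committed: {a=4, b=6, e=19}

Answer: 4 6 19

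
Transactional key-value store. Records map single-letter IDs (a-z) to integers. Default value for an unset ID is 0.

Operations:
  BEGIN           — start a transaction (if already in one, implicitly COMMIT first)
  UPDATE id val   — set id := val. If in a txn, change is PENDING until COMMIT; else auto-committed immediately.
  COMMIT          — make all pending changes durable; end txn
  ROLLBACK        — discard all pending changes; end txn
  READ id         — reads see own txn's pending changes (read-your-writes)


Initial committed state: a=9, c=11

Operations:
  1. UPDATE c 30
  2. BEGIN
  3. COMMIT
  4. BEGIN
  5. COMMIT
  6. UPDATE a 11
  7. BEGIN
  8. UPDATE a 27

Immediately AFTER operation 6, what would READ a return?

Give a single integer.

Answer: 11

Derivation:
Initial committed: {a=9, c=11}
Op 1: UPDATE c=30 (auto-commit; committed c=30)
Op 2: BEGIN: in_txn=True, pending={}
Op 3: COMMIT: merged [] into committed; committed now {a=9, c=30}
Op 4: BEGIN: in_txn=True, pending={}
Op 5: COMMIT: merged [] into committed; committed now {a=9, c=30}
Op 6: UPDATE a=11 (auto-commit; committed a=11)
After op 6: visible(a) = 11 (pending={}, committed={a=11, c=30})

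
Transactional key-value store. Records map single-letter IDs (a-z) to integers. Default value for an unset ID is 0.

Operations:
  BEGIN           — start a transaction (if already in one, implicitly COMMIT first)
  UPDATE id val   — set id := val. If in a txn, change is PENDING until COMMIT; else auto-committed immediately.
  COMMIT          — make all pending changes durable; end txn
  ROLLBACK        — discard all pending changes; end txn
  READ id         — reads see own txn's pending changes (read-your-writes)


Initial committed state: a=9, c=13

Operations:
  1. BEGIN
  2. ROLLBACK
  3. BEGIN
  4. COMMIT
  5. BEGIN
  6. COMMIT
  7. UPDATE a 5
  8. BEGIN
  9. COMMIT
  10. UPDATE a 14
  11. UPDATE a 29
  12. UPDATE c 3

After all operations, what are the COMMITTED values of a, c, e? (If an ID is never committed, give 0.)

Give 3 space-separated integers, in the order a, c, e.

Initial committed: {a=9, c=13}
Op 1: BEGIN: in_txn=True, pending={}
Op 2: ROLLBACK: discarded pending []; in_txn=False
Op 3: BEGIN: in_txn=True, pending={}
Op 4: COMMIT: merged [] into committed; committed now {a=9, c=13}
Op 5: BEGIN: in_txn=True, pending={}
Op 6: COMMIT: merged [] into committed; committed now {a=9, c=13}
Op 7: UPDATE a=5 (auto-commit; committed a=5)
Op 8: BEGIN: in_txn=True, pending={}
Op 9: COMMIT: merged [] into committed; committed now {a=5, c=13}
Op 10: UPDATE a=14 (auto-commit; committed a=14)
Op 11: UPDATE a=29 (auto-commit; committed a=29)
Op 12: UPDATE c=3 (auto-commit; committed c=3)
Final committed: {a=29, c=3}

Answer: 29 3 0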